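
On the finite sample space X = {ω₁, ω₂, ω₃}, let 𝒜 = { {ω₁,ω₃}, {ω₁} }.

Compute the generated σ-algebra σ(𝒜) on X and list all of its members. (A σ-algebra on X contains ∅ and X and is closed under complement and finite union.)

Answer: σ(𝒜) = { {}, {ω₁}, {ω₂}, {ω₃}, {ω₁,ω₂}, {ω₁,ω₃}, {ω₂,ω₃}, X }

Derivation:
Take S₀ = 𝒜 ∪ {∅, X} = { {}, {ω₁}, {ω₁,ω₃}, X }.
Pass 1: +2 →
  {ω₂}  = {ω₁,ω₃}ᶜ
  {ω₂,ω₃}  = {ω₁}ᶜ
  [6 total]
Pass 2: +1 →
  {ω₁,ω₂}  = {ω₂} ∪ {ω₁}
  [7 total]
Pass 3 adds 1:
  {ω₃}  = {ω₁,ω₂}ᶜ
  [8 total]
Pass 4 adds nothing — fixpoint reached.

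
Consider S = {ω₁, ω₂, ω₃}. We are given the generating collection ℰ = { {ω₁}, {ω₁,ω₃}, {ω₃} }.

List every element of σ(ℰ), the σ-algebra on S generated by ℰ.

σ(ℰ) = { ∅, {ω₁}, {ω₂}, {ω₃}, {ω₁,ω₂}, {ω₁,ω₃}, {ω₂,ω₃}, S }

Derivation:
Take S₀ = ℰ ∪ {∅, S} = { ∅, {ω₁}, {ω₃}, {ω₁,ω₃}, S }.
Step 1 (3 new):
  {ω₂}  = complement {ω₁,ω₃}
  {ω₁,ω₂}  = complement {ω₃}
  {ω₂,ω₃}  = complement {ω₁}
  |family| = 8
Step 2 adds nothing — fixpoint reached.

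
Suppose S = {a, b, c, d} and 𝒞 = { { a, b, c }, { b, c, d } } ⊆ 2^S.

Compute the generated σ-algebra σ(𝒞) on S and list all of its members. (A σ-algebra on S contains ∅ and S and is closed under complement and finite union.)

Answer: σ(𝒞) = { ∅, { a }, { d }, { a, d }, { b, c }, { a, b, c }, { b, c, d }, S }

Check:
Seed the family with 𝒞 together with ∅ and S: { ∅, { a, b, c }, { b, c, d }, S }.
Pass 1: 2 new —
  { a }  = ᶜ of { b, c, d }
  { d }  = ᶜ of { a, b, c }
  |family| = 6
Pass 2 (1 new):
  { a, d }  = { d } ∪ { a }
  |family| = 7
Pass 3 (1 new):
  { b, c }  = ᶜ of { a, d }
  |family| = 8
Pass 4: already closed under ᶜ and ∪.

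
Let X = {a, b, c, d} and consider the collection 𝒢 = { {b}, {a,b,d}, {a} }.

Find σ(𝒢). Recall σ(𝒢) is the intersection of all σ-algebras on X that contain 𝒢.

Take S₀ = 𝒢 ∪ {∅, X} = { ∅, {a}, {b}, {a,b,d}, X }.
Pass 1 (4 new):
  {c}  = ᶜ of {a,b,d}
  {a,b}  = {b} ∪ {a}
  {a,c,d}  = ᶜ of {b}
  {b,c,d}  = ᶜ of {a}
  — 9 sets.
Pass 2: 4 new —
  {a,c}  = {c} ∪ {a}
  {b,c}  = {b} ∪ {c}
  {c,d}  = ᶜ of {a,b}
  {a,b,c}  = {a,b} ∪ {c}
  — 13 sets.
Pass 3: 3 new —
  {d}  = ᶜ of {a,b,c}
  {a,d}  = ᶜ of {b,c}
  {b,d}  = ᶜ of {a,c}
  — 16 sets.
Pass 4: closed — nothing new.

σ(𝒢) = { ∅, {a}, {b}, {c}, {d}, {a,b}, {a,c}, {a,d}, {b,c}, {b,d}, {c,d}, {a,b,c}, {a,b,d}, {a,c,d}, {b,c,d}, X }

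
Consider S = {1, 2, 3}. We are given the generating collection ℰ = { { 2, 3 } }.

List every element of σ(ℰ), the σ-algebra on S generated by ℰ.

σ(ℰ) (4 sets): { {}, { 1 }, { 2, 3 }, S }

Derivation:
Initial family (3 sets): { {}, { 2, 3 }, S }.
Round 1: 1 new —
  { 1 }  = { 2, 3 }ᶜ
  [4 total]
Round 2: no new sets; the family is a σ-algebra.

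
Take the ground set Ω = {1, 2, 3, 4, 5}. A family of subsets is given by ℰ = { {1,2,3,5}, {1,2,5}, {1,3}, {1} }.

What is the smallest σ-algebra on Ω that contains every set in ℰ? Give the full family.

σ(ℰ) (16 sets): { {}, {1}, {3}, {4}, {1,3}, {1,4}, {2,5}, {3,4}, {1,2,5}, {1,3,4}, {2,3,5}, {2,4,5}, {1,2,3,5}, {1,2,4,5}, {2,3,4,5}, Ω }

Check:
Take S₀ = ℰ ∪ {∅, Ω} = { {}, {1}, {1,3}, {1,2,5}, {1,2,3,5}, Ω }.
Round 1. New:
  {4}  = Ω∖{1,2,3,5}
  {3,4}  = Ω∖{1,2,5}
  {2,4,5}  = Ω∖{1,3}
  {2,3,4,5}  = Ω∖{1}
Round 2 (3 new):
  {1,4}  = {4} ∪ {1}
  {1,3,4}  = {3,4} ∪ {1,3}
  {1,2,4,5}  = {1,2,5} ∪ {4}
Round 3: +3 →
  {3}  = Ω∖{1,2,4,5}
  {2,5}  = Ω∖{1,3,4}
  {2,3,5}  = Ω∖{1,4}
Round 4: already closed under ᶜ and ∪.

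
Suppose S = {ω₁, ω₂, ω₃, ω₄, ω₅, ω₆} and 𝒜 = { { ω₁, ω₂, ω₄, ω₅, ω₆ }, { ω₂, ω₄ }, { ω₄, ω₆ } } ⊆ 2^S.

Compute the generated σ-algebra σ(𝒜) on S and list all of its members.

Start: 𝒜 ∪ {∅, S} = { ∅, { ω₂, ω₄ }, { ω₄, ω₆ }, { ω₁, ω₂, ω₄, ω₅, ω₆ }, S }.
Iteration 1: +4 →
  { ω₃ }  = S∖{ ω₁, ω₂, ω₄, ω₅, ω₆ }
  { ω₂, ω₄, ω₆ }  = { ω₄, ω₆ } ∪ { ω₂, ω₄ }
  { ω₁, ω₂, ω₃, ω₅ }  = S∖{ ω₄, ω₆ }
  { ω₁, ω₃, ω₅, ω₆ }  = S∖{ ω₂, ω₄ }
  [9 total]
Iteration 2 (7 new):
  { ω₁, ω₃, ω₅ }  = S∖{ ω₂, ω₄, ω₆ }
  { ω₂, ω₃, ω₄ }  = { ω₃ } ∪ { ω₂, ω₄ }
  { ω₃, ω₄, ω₆ }  = { ω₃ } ∪ { ω₄, ω₆ }
  { ω₂, ω₃, ω₄, ω₆ }  = { ω₂, ω₄, ω₆ } ∪ { ω₃ }
  { ω₁, ω₂, ω₃, ω₄, ω₅ }  = { ω₁, ω₂, ω₃, ω₅ } ∪ { ω₂, ω₄ }
  { ω₁, ω₂, ω₃, ω₅, ω₆ }  = { ω₁, ω₃, ω₅, ω₆ } ∪ { ω₁, ω₂, ω₃, ω₅ }
  { ω₁, ω₃, ω₄, ω₅, ω₆ }  = { ω₁, ω₃, ω₅, ω₆ } ∪ { ω₄, ω₆ }
  [16 total]
Iteration 3 adds 6:
  { ω₂ }  = S∖{ ω₁, ω₃, ω₄, ω₅, ω₆ }
  { ω₄ }  = S∖{ ω₁, ω₂, ω₃, ω₅, ω₆ }
  { ω₆ }  = S∖{ ω₁, ω₂, ω₃, ω₄, ω₅ }
  { ω₁, ω₅ }  = S∖{ ω₂, ω₃, ω₄, ω₆ }
  { ω₁, ω₂, ω₅ }  = S∖{ ω₃, ω₄, ω₆ }
  { ω₁, ω₅, ω₆ }  = S∖{ ω₂, ω₃, ω₄ }
  [22 total]
Iteration 4. New:
  { ω₂, ω₃ }  = { ω₂ } ∪ { ω₃ }
  { ω₂, ω₆ }  = { ω₂ } ∪ { ω₆ }
  { ω₃, ω₄ }  = { ω₃ } ∪ { ω₄ }
  { ω₃, ω₆ }  = { ω₆ } ∪ { ω₃ }
  { ω₁, ω₄, ω₅ }  = { ω₁, ω₅ } ∪ { ω₄ }
  { ω₁, ω₂, ω₄, ω₅ }  = { ω₁, ω₂, ω₅ } ∪ { ω₄ }
  { ω₁, ω₂, ω₅, ω₆ }  = { ω₂ } ∪ { ω₁, ω₅, ω₆ }
  { ω₁, ω₃, ω₄, ω₅ }  = { ω₁, ω₃, ω₅ } ∪ { ω₄ }
  { ω₁, ω₄, ω₅, ω₆ }  = { ω₁, ω₅, ω₆ } ∪ { ω₄ }
  [31 total]
Iteration 5. New:
  { ω₂, ω₃, ω₆ }  = S∖{ ω₁, ω₄, ω₅ }
  [32 total]
Iteration 6: closed — nothing new.

Therefore σ(𝒜) = { ∅, { ω₂ }, { ω₃ }, { ω₄ }, { ω₆ }, { ω₁, ω₅ }, { ω₂, ω₃ }, { ω₂, ω₄ }, { ω₂, ω₆ }, { ω₃, ω₄ }, { ω₃, ω₆ }, { ω₄, ω₆ }, { ω₁, ω₂, ω₅ }, { ω₁, ω₃, ω₅ }, { ω₁, ω₄, ω₅ }, { ω₁, ω₅, ω₆ }, { ω₂, ω₃, ω₄ }, { ω₂, ω₃, ω₆ }, { ω₂, ω₄, ω₆ }, { ω₃, ω₄, ω₆ }, { ω₁, ω₂, ω₃, ω₅ }, { ω₁, ω₂, ω₄, ω₅ }, { ω₁, ω₂, ω₅, ω₆ }, { ω₁, ω₃, ω₄, ω₅ }, { ω₁, ω₃, ω₅, ω₆ }, { ω₁, ω₄, ω₅, ω₆ }, { ω₂, ω₃, ω₄, ω₆ }, { ω₁, ω₂, ω₃, ω₄, ω₅ }, { ω₁, ω₂, ω₃, ω₅, ω₆ }, { ω₁, ω₂, ω₄, ω₅, ω₆ }, { ω₁, ω₃, ω₄, ω₅, ω₆ }, S } (|σ(𝒜)| = 32).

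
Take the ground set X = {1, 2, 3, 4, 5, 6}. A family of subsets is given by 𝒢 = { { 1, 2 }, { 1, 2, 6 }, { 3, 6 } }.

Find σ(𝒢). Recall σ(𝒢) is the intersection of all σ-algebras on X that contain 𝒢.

Seed the family with 𝒢 together with ∅ and X: { ∅, { 1, 2 }, { 3, 6 }, { 1, 2, 6 }, X }.
Round 1: 4 new —
  { 3, 4, 5 }  = complement { 1, 2, 6 }
  { 1, 2, 3, 6 }  = { 1, 2 } ∪ { 3, 6 }
  { 1, 2, 4, 5 }  = complement { 3, 6 }
  { 3, 4, 5, 6 }  = complement { 1, 2 }
  (now 9)
Round 2 (3 new):
  { 4, 5 }  = complement { 1, 2, 3, 6 }
  { 1, 2, 3, 4, 5 }  = { 3, 4, 5 } ∪ { 1, 2 }
  { 1, 2, 4, 5, 6 }  = { 1, 2, 4, 5 } ∪ { 1, 2, 6 }
  (now 12)
Round 3 adds 2:
  { 3 }  = complement { 1, 2, 4, 5, 6 }
  { 6 }  = complement { 1, 2, 3, 4, 5 }
  (now 14)
Round 4. New:
  { 1, 2, 3 }  = { 3 } ∪ { 1, 2 }
  { 4, 5, 6 }  = { 4, 5 } ∪ { 6 }
  (now 16)
After Round 5 the family is unchanged; done.

Therefore σ(𝒢) = { ∅, { 3 }, { 6 }, { 1, 2 }, { 3, 6 }, { 4, 5 }, { 1, 2, 3 }, { 1, 2, 6 }, { 3, 4, 5 }, { 4, 5, 6 }, { 1, 2, 3, 6 }, { 1, 2, 4, 5 }, { 3, 4, 5, 6 }, { 1, 2, 3, 4, 5 }, { 1, 2, 4, 5, 6 }, X } (|σ(𝒢)| = 16).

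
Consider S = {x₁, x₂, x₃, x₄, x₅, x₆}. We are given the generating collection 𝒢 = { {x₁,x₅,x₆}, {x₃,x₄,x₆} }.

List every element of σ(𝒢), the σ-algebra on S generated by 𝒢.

Answer: σ(𝒢) = { {}, {x₂}, {x₆}, {x₁,x₅}, {x₂,x₆}, {x₃,x₄}, {x₁,x₂,x₅}, {x₁,x₅,x₆}, {x₂,x₃,x₄}, {x₃,x₄,x₆}, {x₁,x₂,x₅,x₆}, {x₁,x₃,x₄,x₅}, {x₂,x₃,x₄,x₆}, {x₁,x₂,x₃,x₄,x₅}, {x₁,x₃,x₄,x₅,x₆}, S }

Trace:
Take S₀ = 𝒢 ∪ {∅, S} = { {}, {x₁,x₅,x₆}, {x₃,x₄,x₆}, S }.
Round 1: 3 new —
  {x₁,x₂,x₅}  = ᶜ of {x₃,x₄,x₆}
  {x₂,x₃,x₄}  = ᶜ of {x₁,x₅,x₆}
  {x₁,x₃,x₄,x₅,x₆}  = {x₁,x₅,x₆} ∪ {x₃,x₄,x₆}
  |family| = 7
Round 2: 4 new —
  {x₂}  = ᶜ of {x₁,x₃,x₄,x₅,x₆}
  {x₁,x₂,x₅,x₆}  = {x₁,x₂,x₅} ∪ {x₁,x₅,x₆}
  {x₂,x₃,x₄,x₆}  = {x₂,x₃,x₄} ∪ {x₃,x₄,x₆}
  {x₁,x₂,x₃,x₄,x₅}  = {x₁,x₂,x₅} ∪ {x₂,x₃,x₄}
  |family| = 11
Round 3. New:
  {x₆}  = ᶜ of {x₁,x₂,x₃,x₄,x₅}
  {x₁,x₅}  = ᶜ of {x₂,x₃,x₄,x₆}
  {x₃,x₄}  = ᶜ of {x₁,x₂,x₅,x₆}
  |family| = 14
Round 4. New:
  {x₂,x₆}  = {x₆} ∪ {x₂}
  {x₁,x₃,x₄,x₅}  = {x₃,x₄} ∪ {x₁,x₅}
  |family| = 16
Round 5: closed — nothing new.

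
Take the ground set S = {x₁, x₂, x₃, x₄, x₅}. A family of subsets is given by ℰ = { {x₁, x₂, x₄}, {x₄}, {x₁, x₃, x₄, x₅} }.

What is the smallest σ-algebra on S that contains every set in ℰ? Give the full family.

Initial family (5 sets): { ∅, {x₄}, {x₁, x₂, x₄}, {x₁, x₃, x₄, x₅}, S }.
Iteration 1: 3 new —
  {x₂}  = S∖{x₁, x₃, x₄, x₅}
  {x₃, x₅}  = S∖{x₁, x₂, x₄}
  {x₁, x₂, x₃, x₅}  = S∖{x₄}
  [8 total]
Iteration 2 (3 new):
  {x₂, x₄}  = {x₄} ∪ {x₂}
  {x₂, x₃, x₅}  = {x₂} ∪ {x₃, x₅}
  {x₃, x₄, x₅}  = {x₄} ∪ {x₃, x₅}
  [11 total]
Iteration 3: 4 new —
  {x₁, x₂}  = S∖{x₃, x₄, x₅}
  {x₁, x₄}  = S∖{x₂, x₃, x₅}
  {x₁, x₃, x₅}  = S∖{x₂, x₄}
  {x₂, x₃, x₄, x₅}  = {x₃, x₄, x₅} ∪ {x₂, x₃, x₅}
  [15 total]
Iteration 4. New:
  {x₁}  = S∖{x₂, x₃, x₄, x₅}
  [16 total]
Iteration 5: closed — nothing new.

Therefore σ(ℰ) = { ∅, {x₁}, {x₂}, {x₄}, {x₁, x₂}, {x₁, x₄}, {x₂, x₄}, {x₃, x₅}, {x₁, x₂, x₄}, {x₁, x₃, x₅}, {x₂, x₃, x₅}, {x₃, x₄, x₅}, {x₁, x₂, x₃, x₅}, {x₁, x₃, x₄, x₅}, {x₂, x₃, x₄, x₅}, S } (|σ(ℰ)| = 16).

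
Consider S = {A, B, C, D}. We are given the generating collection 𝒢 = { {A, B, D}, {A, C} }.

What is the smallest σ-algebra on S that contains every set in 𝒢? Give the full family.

|σ(𝒢)| = 8.  σ(𝒢) = { {}, {A}, {C}, {A, C}, {B, D}, {A, B, D}, {B, C, D}, S }

Derivation:
Initial family (4 sets): { {}, {A, C}, {A, B, D}, S }.
Step 1 adds 2:
  {C}  = {A, B, D}ᶜ
  {B, D}  = {A, C}ᶜ
  |family| = 6
Step 2 adds 1:
  {B, C, D}  = {C} ∪ {B, D}
  |family| = 7
Step 3 adds 1:
  {A}  = {B, C, D}ᶜ
  |family| = 8
Step 4: closed — nothing new.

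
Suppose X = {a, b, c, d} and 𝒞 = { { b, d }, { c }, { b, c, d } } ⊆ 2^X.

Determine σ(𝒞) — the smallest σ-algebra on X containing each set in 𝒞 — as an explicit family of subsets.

|σ(𝒞)| = 8.  σ(𝒞) = { ∅, { a }, { c }, { a, c }, { b, d }, { a, b, d }, { b, c, d }, X }

Trace:
Begin from { ∅, { c }, { b, d }, { b, c, d }, X } (that is, 𝒞 plus ∅ and X).
Step 1 adds 3:
  { a }  = { b, c, d }ᶜ
  { a, c }  = { b, d }ᶜ
  { a, b, d }  = { c }ᶜ
  |family| = 8
Step 2: stable.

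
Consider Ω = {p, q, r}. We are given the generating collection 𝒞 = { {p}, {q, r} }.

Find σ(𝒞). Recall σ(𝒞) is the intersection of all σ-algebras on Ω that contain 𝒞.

|σ(𝒞)| = 4.  σ(𝒞) = { {}, {p}, {q, r}, Ω }

Trace:
Initial family (4 sets): { {}, {p}, {q, r}, Ω }.
Pass 1: stable.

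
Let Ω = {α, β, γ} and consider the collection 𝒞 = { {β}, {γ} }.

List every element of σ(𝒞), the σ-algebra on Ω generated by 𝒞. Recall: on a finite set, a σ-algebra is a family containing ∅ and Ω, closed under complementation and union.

σ(𝒞) (8 sets): { {}, {α}, {β}, {γ}, {α,β}, {α,γ}, {β,γ}, Ω }

Working:
Initial family (4 sets): { {}, {β}, {γ}, Ω }.
Iteration 1: 3 new —
  {α,β}  = complement {γ}
  {α,γ}  = complement {β}
  {β,γ}  = {γ} ∪ {β}
  — 7 sets.
Iteration 2 (1 new):
  {α}  = complement {β,γ}
  — 8 sets.
Iteration 3: no new sets; the family is a σ-algebra.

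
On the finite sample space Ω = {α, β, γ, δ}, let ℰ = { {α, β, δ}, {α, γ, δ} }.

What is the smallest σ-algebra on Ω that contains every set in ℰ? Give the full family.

Initial family (4 sets): { ∅, {α, β, δ}, {α, γ, δ}, Ω }.
Pass 1 (2 new):
  {β}  = {α, γ, δ}ᶜ
  {γ}  = {α, β, δ}ᶜ
  |family| = 6
Pass 2: 1 new —
  {β, γ}  = {γ} ∪ {β}
  |family| = 7
Pass 3. New:
  {α, δ}  = {β, γ}ᶜ
  |family| = 8
After Pass 4 the family is unchanged; done.

Therefore σ(ℰ) = { ∅, {β}, {γ}, {α, δ}, {β, γ}, {α, β, δ}, {α, γ, δ}, Ω } (|σ(ℰ)| = 8).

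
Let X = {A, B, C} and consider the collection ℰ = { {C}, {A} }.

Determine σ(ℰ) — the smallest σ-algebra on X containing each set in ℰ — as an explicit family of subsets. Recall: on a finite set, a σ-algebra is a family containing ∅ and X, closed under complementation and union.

Begin from { {}, {A}, {C}, X } (that is, ℰ plus ∅ and X).
Iteration 1: +3 →
  {A,B}  = {C}ᶜ
  {A,C}  = {C} ∪ {A}
  {B,C}  = {A}ᶜ
  |family| = 7
Iteration 2. New:
  {B}  = {A,C}ᶜ
  |family| = 8
Iteration 3: closed — nothing new.

Hence σ(ℰ) has 8 members: { {}, {A}, {B}, {C}, {A,B}, {A,C}, {B,C}, X }.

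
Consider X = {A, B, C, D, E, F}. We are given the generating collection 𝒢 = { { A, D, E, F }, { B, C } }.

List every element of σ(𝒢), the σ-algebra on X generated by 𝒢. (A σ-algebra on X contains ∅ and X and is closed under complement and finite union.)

Take S₀ = 𝒢 ∪ {∅, X} = { ∅, { B, C }, { A, D, E, F }, X }.
Iteration 1: already closed under ᶜ and ∪.

Therefore σ(𝒢) = { ∅, { B, C }, { A, D, E, F }, X } (|σ(𝒢)| = 4).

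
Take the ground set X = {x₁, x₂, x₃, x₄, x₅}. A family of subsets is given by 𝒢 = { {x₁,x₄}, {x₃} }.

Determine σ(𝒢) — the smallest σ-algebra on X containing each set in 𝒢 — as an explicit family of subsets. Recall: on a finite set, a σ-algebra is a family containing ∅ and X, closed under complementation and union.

|σ(𝒢)| = 8.  σ(𝒢) = { {}, {x₃}, {x₁,x₄}, {x₂,x₅}, {x₁,x₃,x₄}, {x₂,x₃,x₅}, {x₁,x₂,x₄,x₅}, X }

Check:
Begin from { {}, {x₃}, {x₁,x₄}, X } (that is, 𝒢 plus ∅ and X).
Step 1: 3 new —
  {x₁,x₃,x₄}  = {x₃} ∪ {x₁,x₄}
  {x₂,x₃,x₅}  = ᶜ of {x₁,x₄}
  {x₁,x₂,x₄,x₅}  = ᶜ of {x₃}
  [7 total]
Step 2 (1 new):
  {x₂,x₅}  = ᶜ of {x₁,x₃,x₄}
  [8 total]
Step 3: closed — nothing new.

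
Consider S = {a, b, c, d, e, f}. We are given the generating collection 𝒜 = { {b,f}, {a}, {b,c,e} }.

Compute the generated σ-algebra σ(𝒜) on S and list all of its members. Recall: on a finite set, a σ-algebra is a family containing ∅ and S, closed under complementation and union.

σ(𝒜) = { {}, {a}, {b}, {d}, {f}, {a,b}, {a,d}, {a,f}, {b,d}, {b,f}, {c,e}, {d,f}, {a,b,d}, {a,b,f}, {a,c,e}, {a,d,f}, {b,c,e}, {b,d,f}, {c,d,e}, {c,e,f}, {a,b,c,e}, {a,b,d,f}, {a,c,d,e}, {a,c,e,f}, {b,c,d,e}, {b,c,e,f}, {c,d,e,f}, {a,b,c,d,e}, {a,b,c,e,f}, {a,c,d,e,f}, {b,c,d,e,f}, S }

Check:
Take S₀ = 𝒜 ∪ {∅, S} = { {}, {a}, {b,f}, {b,c,e}, S }.
Iteration 1 adds 6:
  {a,b,f}  = {b,f} ∪ {a}
  {a,d,f}  = complement {b,c,e}
  {a,b,c,e}  = {b,c,e} ∪ {a}
  {a,c,d,e}  = complement {b,f}
  {b,c,e,f}  = {b,c,e} ∪ {b,f}
  {b,c,d,e,f}  = complement {a}
  (now 11)
Iteration 2: 7 new —
  {a,d}  = complement {b,c,e,f}
  {d,f}  = complement {a,b,c,e}
  {c,d,e}  = complement {a,b,f}
  {a,b,d,f}  = {b,f} ∪ {a,d,f}
  {a,b,c,d,e}  = {b,c,e} ∪ {a,c,d,e}
  {a,b,c,e,f}  = {b,f} ∪ {a,b,c,e}
  {a,c,d,e,f}  = {a,d,f} ∪ {a,c,d,e}
  (now 18)
Iteration 3: 7 new —
  {b}  = complement {a,c,d,e,f}
  {d}  = complement {a,b,c,e,f}
  {f}  = complement {a,b,c,d,e}
  {c,e}  = complement {a,b,d,f}
  {b,d,f}  = {b,f} ∪ {d,f}
  {b,c,d,e}  = {c,d,e} ∪ {b,c,e}
  {c,d,e,f}  = {c,d,e} ∪ {d,f}
  (now 25)
Iteration 4: 6 new —
  {a,b}  = complement {c,d,e,f}
  {a,f}  = complement {b,c,d,e}
  {b,d}  = {b} ∪ {d}
  {a,b,d}  = {b} ∪ {a,d}
  {a,c,e}  = complement {b,d,f}
  {c,e,f}  = {f} ∪ {c,e}
  (now 31)
Iteration 5: +1 →
  {a,c,e,f}  = complement {b,d}
  (now 32)
After Iteration 6 the family is unchanged; done.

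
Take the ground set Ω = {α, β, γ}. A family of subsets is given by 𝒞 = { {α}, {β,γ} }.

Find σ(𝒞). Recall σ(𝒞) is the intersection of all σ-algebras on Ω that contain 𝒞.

σ(𝒞) = { {}, {α}, {β,γ}, Ω }

Check:
Initial family (4 sets): { {}, {α}, {β,γ}, Ω }.
Iteration 1: already closed under ᶜ and ∪.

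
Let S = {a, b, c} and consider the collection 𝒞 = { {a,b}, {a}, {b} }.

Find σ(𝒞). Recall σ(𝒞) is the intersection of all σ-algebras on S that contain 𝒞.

Seed the family with 𝒞 together with ∅ and S: { ∅, {a}, {b}, {a,b}, S }.
Iteration 1: +3 →
  {c}  = S∖{a,b}
  {a,c}  = S∖{b}
  {b,c}  = S∖{a}
  [8 total]
Iteration 2: stable.

|σ(𝒞)| = 8.  σ(𝒞) = { ∅, {a}, {b}, {c}, {a,b}, {a,c}, {b,c}, S }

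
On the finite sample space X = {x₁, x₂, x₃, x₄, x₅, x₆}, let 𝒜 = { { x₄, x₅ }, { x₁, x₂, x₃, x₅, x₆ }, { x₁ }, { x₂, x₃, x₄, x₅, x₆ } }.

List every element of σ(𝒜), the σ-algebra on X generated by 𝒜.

Start: 𝒜 ∪ {∅, X} = { {}, { x₁ }, { x₄, x₅ }, { x₁, x₂, x₃, x₅, x₆ }, { x₂, x₃, x₄, x₅, x₆ }, X }.
Iteration 1. New:
  { x₄ }  = complement { x₁, x₂, x₃, x₅, x₆ }
  { x₁, x₄, x₅ }  = { x₄, x₅ } ∪ { x₁ }
  { x₁, x₂, x₃, x₆ }  = complement { x₄, x₅ }
Iteration 2 adds 3:
  { x₁, x₄ }  = { x₄ } ∪ { x₁ }
  { x₂, x₃, x₆ }  = complement { x₁, x₄, x₅ }
  { x₁, x₂, x₃, x₄, x₆ }  = { x₁, x₂, x₃, x₆ } ∪ { x₄ }
Iteration 3. New:
  { x₅ }  = complement { x₁, x₂, x₃, x₄, x₆ }
  { x₂, x₃, x₄, x₆ }  = { x₄ } ∪ { x₂, x₃, x₆ }
  { x₂, x₃, x₅, x₆ }  = complement { x₁, x₄ }
Iteration 4: 1 new —
  { x₁, x₅ }  = complement { x₂, x₃, x₄, x₆ }
Iteration 5: no new sets; the family is a σ-algebra.

Hence σ(𝒜) has 16 members: { {}, { x₁ }, { x₄ }, { x₅ }, { x₁, x₄ }, { x₁, x₅ }, { x₄, x₅ }, { x₁, x₄, x₅ }, { x₂, x₃, x₆ }, { x₁, x₂, x₃, x₆ }, { x₂, x₃, x₄, x₆ }, { x₂, x₃, x₅, x₆ }, { x₁, x₂, x₃, x₄, x₆ }, { x₁, x₂, x₃, x₅, x₆ }, { x₂, x₃, x₄, x₅, x₆ }, X }.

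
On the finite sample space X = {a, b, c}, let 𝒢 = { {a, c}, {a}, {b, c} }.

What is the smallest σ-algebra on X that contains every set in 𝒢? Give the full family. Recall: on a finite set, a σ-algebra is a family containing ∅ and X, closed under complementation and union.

Answer: σ(𝒢) = { ∅, {a}, {b}, {c}, {a, b}, {a, c}, {b, c}, X }

Working:
Seed the family with 𝒢 together with ∅ and X: { ∅, {a}, {a, c}, {b, c}, X }.
Iteration 1. New:
  {b}  = ᶜ of {a, c}
  [6 total]
Iteration 2 (1 new):
  {a, b}  = {b} ∪ {a}
  [7 total]
Iteration 3. New:
  {c}  = ᶜ of {a, b}
  [8 total]
Iteration 4 adds nothing — fixpoint reached.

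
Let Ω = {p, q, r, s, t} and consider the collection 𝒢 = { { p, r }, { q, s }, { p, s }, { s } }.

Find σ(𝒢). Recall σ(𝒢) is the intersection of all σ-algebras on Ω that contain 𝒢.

Seed the family with 𝒢 together with ∅ and Ω: { {  }, { s }, { p, r }, { p, s }, { q, s }, Ω }.
Pass 1 (7 new):
  { p, q, s }  = { p, s } ∪ { q, s }
  { p, r, s }  = { p, s } ∪ { p, r }
  { p, r, t }  = { q, s }ᶜ
  { q, r, t }  = { p, s }ᶜ
  { q, s, t }  = { p, r }ᶜ
  { p, q, r, s }  = { p, r } ∪ { q, s }
  { p, q, r, t }  = { s }ᶜ
  — 13 sets.
Pass 2: +6 →
  { t }  = { p, q, r, s }ᶜ
  { q, t }  = { p, r, s }ᶜ
  { r, t }  = { p, q, s }ᶜ
  { p, q, s, t }  = { p, q, s } ∪ { q, s, t }
  { p, r, s, t }  = { p, r, t } ∪ { p, r, s }
  { q, r, s, t }  = { q, r, t } ∪ { s }
  — 19 sets.
Pass 3: 6 new —
  { p }  = { q, r, s, t }ᶜ
  { q }  = { p, r, s, t }ᶜ
  { r }  = { p, q, s, t }ᶜ
  { s, t }  = { t } ∪ { s }
  { p, s, t }  = { p, s } ∪ { t }
  { r, s, t }  = { r, t } ∪ { s }
  — 25 sets.
Pass 4. New:
  { p, q }  = { r, s, t }ᶜ
  { p, t }  = { t } ∪ { p }
  { q, r }  = { p, s, t }ᶜ
  { r, s }  = { r } ∪ { s }
  { p, q, r }  = { s, t }ᶜ
  { p, q, t }  = { q, t } ∪ { p }
  { q, r, s }  = { r } ∪ { q, s }
  — 32 sets.
Pass 5: no new sets; the family is a σ-algebra.

|σ(𝒢)| = 32.  σ(𝒢) = { {  }, { p }, { q }, { r }, { s }, { t }, { p, q }, { p, r }, { p, s }, { p, t }, { q, r }, { q, s }, { q, t }, { r, s }, { r, t }, { s, t }, { p, q, r }, { p, q, s }, { p, q, t }, { p, r, s }, { p, r, t }, { p, s, t }, { q, r, s }, { q, r, t }, { q, s, t }, { r, s, t }, { p, q, r, s }, { p, q, r, t }, { p, q, s, t }, { p, r, s, t }, { q, r, s, t }, Ω }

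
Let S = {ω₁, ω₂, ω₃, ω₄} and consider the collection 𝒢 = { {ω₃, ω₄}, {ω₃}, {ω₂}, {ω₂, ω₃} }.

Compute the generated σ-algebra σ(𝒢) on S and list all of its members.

Seed the family with 𝒢 together with ∅ and S: { {}, {ω₂}, {ω₃}, {ω₂, ω₃}, {ω₃, ω₄}, S }.
Pass 1. New:
  {ω₁, ω₂}  = S∖{ω₃, ω₄}
  {ω₁, ω₄}  = S∖{ω₂, ω₃}
  {ω₁, ω₂, ω₄}  = S∖{ω₃}
  {ω₁, ω₃, ω₄}  = S∖{ω₂}
  {ω₂, ω₃, ω₄}  = {ω₃, ω₄} ∪ {ω₂, ω₃}
  (now 11)
Pass 2. New:
  {ω₁}  = S∖{ω₂, ω₃, ω₄}
  {ω₁, ω₂, ω₃}  = {ω₁, ω₂} ∪ {ω₃}
  (now 13)
Pass 3: +2 →
  {ω₄}  = S∖{ω₁, ω₂, ω₃}
  {ω₁, ω₃}  = {ω₃} ∪ {ω₁}
  (now 15)
Pass 4: +1 →
  {ω₂, ω₄}  = S∖{ω₁, ω₃}
  (now 16)
After Pass 5 the family is unchanged; done.

σ(𝒢) = { {}, {ω₁}, {ω₂}, {ω₃}, {ω₄}, {ω₁, ω₂}, {ω₁, ω₃}, {ω₁, ω₄}, {ω₂, ω₃}, {ω₂, ω₄}, {ω₃, ω₄}, {ω₁, ω₂, ω₃}, {ω₁, ω₂, ω₄}, {ω₁, ω₃, ω₄}, {ω₂, ω₃, ω₄}, S }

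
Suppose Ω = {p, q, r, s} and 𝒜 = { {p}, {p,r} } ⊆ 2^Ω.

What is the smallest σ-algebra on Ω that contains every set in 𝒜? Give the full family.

Start: 𝒜 ∪ {∅, Ω} = { {}, {p}, {p,r}, Ω }.
Iteration 1 adds 2:
  {q,s}  = Ω∖{p,r}
  {q,r,s}  = Ω∖{p}
  [6 total]
Iteration 2. New:
  {p,q,s}  = {q,s} ∪ {p}
  [7 total]
Iteration 3. New:
  {r}  = Ω∖{p,q,s}
  [8 total]
Iteration 4: stable.

|σ(𝒜)| = 8.  σ(𝒜) = { {}, {p}, {r}, {p,r}, {q,s}, {p,q,s}, {q,r,s}, Ω }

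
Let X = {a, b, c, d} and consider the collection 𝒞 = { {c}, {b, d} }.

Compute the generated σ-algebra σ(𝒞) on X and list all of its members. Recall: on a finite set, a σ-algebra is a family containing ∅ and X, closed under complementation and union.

Take S₀ = 𝒞 ∪ {∅, X} = { {}, {c}, {b, d}, X }.
Round 1. New:
  {a, c}  = {b, d}ᶜ
  {a, b, d}  = {c}ᶜ
  {b, c, d}  = {c} ∪ {b, d}
Round 2 adds 1:
  {a}  = {b, c, d}ᶜ
Round 3 adds nothing — fixpoint reached.

|σ(𝒞)| = 8.  σ(𝒞) = { {}, {a}, {c}, {a, c}, {b, d}, {a, b, d}, {b, c, d}, X }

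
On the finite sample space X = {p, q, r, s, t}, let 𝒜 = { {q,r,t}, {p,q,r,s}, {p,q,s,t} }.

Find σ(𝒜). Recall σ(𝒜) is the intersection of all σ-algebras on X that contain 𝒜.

Start: 𝒜 ∪ {∅, X} = { {}, {q,r,t}, {p,q,r,s}, {p,q,s,t}, X }.
Pass 1. New:
  {r}  = ᶜ of {p,q,s,t}
  {t}  = ᶜ of {p,q,r,s}
  {p,s}  = ᶜ of {q,r,t}
  |family| = 8
Pass 2. New:
  {r,t}  = {r} ∪ {t}
  {p,r,s}  = {r} ∪ {p,s}
  {p,s,t}  = {p,s} ∪ {t}
  |family| = 11
Pass 3 (4 new):
  {q,r}  = ᶜ of {p,s,t}
  {q,t}  = ᶜ of {p,r,s}
  {p,q,s}  = ᶜ of {r,t}
  {p,r,s,t}  = {p,s,t} ∪ {r}
  |family| = 15
Pass 4: 1 new —
  {q}  = ᶜ of {p,r,s,t}
  |family| = 16
Pass 5: closed — nothing new.

Therefore σ(𝒜) = { {}, {q}, {r}, {t}, {p,s}, {q,r}, {q,t}, {r,t}, {p,q,s}, {p,r,s}, {p,s,t}, {q,r,t}, {p,q,r,s}, {p,q,s,t}, {p,r,s,t}, X } (|σ(𝒜)| = 16).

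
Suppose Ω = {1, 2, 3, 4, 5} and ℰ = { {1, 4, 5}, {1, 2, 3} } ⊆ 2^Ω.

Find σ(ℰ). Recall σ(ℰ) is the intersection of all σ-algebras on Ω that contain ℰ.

σ(ℰ) = { ∅, {1}, {2, 3}, {4, 5}, {1, 2, 3}, {1, 4, 5}, {2, 3, 4, 5}, Ω }

Working:
Take S₀ = ℰ ∪ {∅, Ω} = { ∅, {1, 2, 3}, {1, 4, 5}, Ω }.
Round 1 adds 2:
  {2, 3}  = {1, 4, 5}ᶜ
  {4, 5}  = {1, 2, 3}ᶜ
  |family| = 6
Round 2 (1 new):
  {2, 3, 4, 5}  = {4, 5} ∪ {2, 3}
  |family| = 7
Round 3: 1 new —
  {1}  = {2, 3, 4, 5}ᶜ
  |family| = 8
Round 4: stable.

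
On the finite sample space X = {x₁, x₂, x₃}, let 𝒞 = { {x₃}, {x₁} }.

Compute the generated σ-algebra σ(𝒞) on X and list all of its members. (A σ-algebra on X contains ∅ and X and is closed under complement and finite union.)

σ(𝒞) (8 sets): { {}, {x₁}, {x₂}, {x₃}, {x₁, x₂}, {x₁, x₃}, {x₂, x₃}, X }

Trace:
Take S₀ = 𝒞 ∪ {∅, X} = { {}, {x₁}, {x₃}, X }.
Pass 1 adds 3:
  {x₁, x₂}  = X∖{x₃}
  {x₁, x₃}  = {x₃} ∪ {x₁}
  {x₂, x₃}  = X∖{x₁}
  — 7 sets.
Pass 2 adds 1:
  {x₂}  = X∖{x₁, x₃}
  — 8 sets.
Pass 3: stable.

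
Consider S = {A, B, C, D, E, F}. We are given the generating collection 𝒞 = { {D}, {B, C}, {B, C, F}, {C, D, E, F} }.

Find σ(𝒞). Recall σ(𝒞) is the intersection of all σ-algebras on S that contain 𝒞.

Take S₀ = 𝒞 ∪ {∅, S} = { ∅, {D}, {B, C}, {B, C, F}, {C, D, E, F}, S }.
Round 1: +7 →
  {A, B}  = complement {C, D, E, F}
  {A, D, E}  = complement {B, C, F}
  {B, C, D}  = {B, C} ∪ {D}
  {A, D, E, F}  = complement {B, C}
  {B, C, D, F}  = {B, C, F} ∪ {D}
  {A, B, C, E, F}  = complement {D}
  {B, C, D, E, F}  = {B, C} ∪ {C, D, E, F}
  [13 total]
Round 2. New:
  {A}  = complement {B, C, D, E, F}
  {A, E}  = complement {B, C, D, F}
  {A, B, C}  = {A, B} ∪ {B, C}
  {A, B, D}  = {A, B} ∪ {D}
  {A, E, F}  = complement {B, C, D}
  {A, B, C, D}  = {B, C, D} ∪ {A, B}
  {A, B, C, F}  = {A, B} ∪ {B, C, F}
  {A, B, D, E}  = {A, D, E} ∪ {A, B}
  {A, B, C, D, E}  = {A, D, E} ∪ {B, C, D}
  {A, B, C, D, F}  = {A, B} ∪ {B, C, D, F}
  {A, B, D, E, F}  = {A, B} ∪ {A, D, E, F}
  {A, C, D, E, F}  = {A, D, E} ∪ {C, D, E, F}
  [25 total]
Round 3 adds 13:
  {B}  = complement {A, C, D, E, F}
  {C}  = complement {A, B, D, E, F}
  {E}  = complement {A, B, C, D, F}
  {F}  = complement {A, B, C, D, E}
  {A, D}  = {D} ∪ {A}
  {C, F}  = complement {A, B, D, E}
  {D, E}  = complement {A, B, C, F}
  {E, F}  = complement {A, B, C, D}
  {A, B, E}  = {A, E} ∪ {A, B}
  {C, E, F}  = complement {A, B, D}
  {D, E, F}  = complement {A, B, C}
  {A, B, C, E}  = {A, E} ∪ {A, B, C}
  {A, B, E, F}  = {A, E, F} ∪ {A, B}
  [38 total]
Round 4. New:
  {A, C}  = {C} ∪ {A}
  {A, F}  = {A} ∪ {F}
  {B, D}  = {B} ∪ {D}
  {B, E}  = {B} ∪ {E}
  {B, F}  = {B} ∪ {F}
  {C, D}  = complement {A, B, E, F}
  {C, E}  = {C} ∪ {E}
  {D, F}  = complement {A, B, C, E}
  {A, B, F}  = {A, B} ∪ {F}
  {A, C, D}  = {C} ∪ {A, D}
  {A, C, E}  = {C} ∪ {A, E}
  {A, C, F}  = {C, F} ∪ {A}
  {A, D, F}  = {A, D} ∪ {F}
  {B, C, E}  = {B, C} ∪ {E}
  {B, D, E}  = {B} ∪ {D, E}
  {B, E, F}  = {B} ∪ {E, F}
  {C, D, E}  = {D, E} ∪ {C}
  {C, D, F}  = complement {A, B, E}
  {A, B, D, F}  = {A, B, D} ∪ {F}
  {A, C, D, E}  = {C} ∪ {A, D, E}
  {A, C, D, F}  = {C, F} ∪ {A, D}
  {A, C, E, F}  = {A, E, F} ∪ {C}
  {B, C, D, E}  = {D, E} ∪ {B, C}
  {B, C, E, F}  = complement {A, D}
  {B, D, E, F}  = {B} ∪ {D, E, F}
  [63 total]
Round 5 (1 new):
  {B, D, F}  = complement {A, C, E}
  [64 total]
Round 6: no new sets; the family is a σ-algebra.

σ(𝒞) = { ∅, {A}, {B}, {C}, {D}, {E}, {F}, {A, B}, {A, C}, {A, D}, {A, E}, {A, F}, {B, C}, {B, D}, {B, E}, {B, F}, {C, D}, {C, E}, {C, F}, {D, E}, {D, F}, {E, F}, {A, B, C}, {A, B, D}, {A, B, E}, {A, B, F}, {A, C, D}, {A, C, E}, {A, C, F}, {A, D, E}, {A, D, F}, {A, E, F}, {B, C, D}, {B, C, E}, {B, C, F}, {B, D, E}, {B, D, F}, {B, E, F}, {C, D, E}, {C, D, F}, {C, E, F}, {D, E, F}, {A, B, C, D}, {A, B, C, E}, {A, B, C, F}, {A, B, D, E}, {A, B, D, F}, {A, B, E, F}, {A, C, D, E}, {A, C, D, F}, {A, C, E, F}, {A, D, E, F}, {B, C, D, E}, {B, C, D, F}, {B, C, E, F}, {B, D, E, F}, {C, D, E, F}, {A, B, C, D, E}, {A, B, C, D, F}, {A, B, C, E, F}, {A, B, D, E, F}, {A, C, D, E, F}, {B, C, D, E, F}, S }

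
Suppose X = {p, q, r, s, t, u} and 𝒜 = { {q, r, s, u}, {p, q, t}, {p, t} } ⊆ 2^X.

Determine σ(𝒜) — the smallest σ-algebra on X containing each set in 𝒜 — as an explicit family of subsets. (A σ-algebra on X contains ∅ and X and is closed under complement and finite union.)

σ(𝒜) (8 sets): { ∅, {q}, {p, t}, {p, q, t}, {r, s, u}, {q, r, s, u}, {p, r, s, t, u}, X }

Trace:
Take S₀ = 𝒜 ∪ {∅, X} = { ∅, {p, t}, {p, q, t}, {q, r, s, u}, X }.
Pass 1 adds 1:
  {r, s, u}  = X∖{p, q, t}
  (now 6)
Pass 2 adds 1:
  {p, r, s, t, u}  = {r, s, u} ∪ {p, t}
  (now 7)
Pass 3: 1 new —
  {q}  = X∖{p, r, s, t, u}
  (now 8)
Pass 4: no new sets; the family is a σ-algebra.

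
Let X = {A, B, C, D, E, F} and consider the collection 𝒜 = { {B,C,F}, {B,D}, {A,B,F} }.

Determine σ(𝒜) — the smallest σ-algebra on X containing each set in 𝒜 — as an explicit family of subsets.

Start: 𝒜 ∪ {∅, X} = { {}, {B,D}, {A,B,F}, {B,C,F}, X }.
Pass 1: +6 →
  {A,D,E}  = complement {B,C,F}
  {C,D,E}  = complement {A,B,F}
  {A,B,C,F}  = {B,C,F} ∪ {A,B,F}
  {A,B,D,F}  = {A,B,F} ∪ {B,D}
  {A,C,E,F}  = complement {B,D}
  {B,C,D,F}  = {B,C,F} ∪ {B,D}
  — 11 sets.
Pass 2: 11 new —
  {A,E}  = complement {B,C,D,F}
  {C,E}  = complement {A,B,D,F}
  {D,E}  = complement {A,B,C,F}
  {A,B,D,E}  = {A,D,E} ∪ {B,D}
  {A,C,D,E}  = {A,D,E} ∪ {C,D,E}
  {B,C,D,E}  = {C,D,E} ∪ {B,D}
  {A,B,C,D,F}  = {A,B,D,F} ∪ {B,C,F}
  {A,B,C,E,F}  = {A,C,E,F} ∪ {B,C,F}
  {A,B,D,E,F}  = {A,D,E} ∪ {A,B,D,F}
  {A,C,D,E,F}  = {A,D,E} ∪ {A,C,E,F}
  {B,C,D,E,F}  = {C,D,E} ∪ {B,C,F}
  — 22 sets.
Pass 3 adds 13:
  {A}  = complement {B,C,D,E,F}
  {B}  = complement {A,C,D,E,F}
  {C}  = complement {A,B,D,E,F}
  {D}  = complement {A,B,C,E,F}
  {E}  = complement {A,B,C,D,F}
  {A,F}  = complement {B,C,D,E}
  {B,F}  = complement {A,C,D,E}
  {C,F}  = complement {A,B,D,E}
  {A,C,E}  = {A,E} ∪ {C,E}
  {B,D,E}  = {D,E} ∪ {B,D}
  {A,B,E,F}  = {A,E} ∪ {A,B,F}
  {B,C,E,F}  = {C,E} ∪ {B,C,F}
  {A,B,C,D,E}  = {C,D,E} ∪ {A,B,D,E}
  — 35 sets.
Pass 4 (22 new):
  {F}  = complement {A,B,C,D,E}
  {A,B}  = {A} ∪ {B}
  {A,C}  = {A} ∪ {C}
  {A,D}  = complement {B,C,E,F}
  {B,C}  = {B} ∪ {C}
  {B,E}  = {B} ∪ {E}
  {C,D}  = complement {A,B,E,F}
  {A,B,D}  = {A} ∪ {B,D}
  {A,B,E}  = {B} ∪ {A,E}
  {A,C,F}  = complement {B,D,E}
  {A,D,F}  = {A,F} ∪ {D}
  {A,E,F}  = {A,F} ∪ {E}
  {B,C,D}  = {C} ∪ {B,D}
  {B,C,E}  = {B} ∪ {C,E}
  {B,D,F}  = complement {A,C,E}
  {B,E,F}  = {B,F} ∪ {E}
  {C,D,F}  = {C,F} ∪ {D}
  {C,E,F}  = {E} ∪ {C,F}
  {A,B,C,E}  = {A,C,E} ∪ {B}
  {A,D,E,F}  = {A,D,E} ∪ {A,F}
  {B,D,E,F}  = {B,F} ∪ {D,E}
  {C,D,E,F}  = {C,D,E} ∪ {C,F}
  — 57 sets.
Pass 5 (7 new):
  {D,F}  = complement {A,B,C,E}
  {E,F}  = {F} ∪ {E}
  {A,B,C}  = {B} ∪ {A,C}
  {A,C,D}  = complement {B,E,F}
  {D,E,F}  = {D,E} ∪ {F}
  {A,B,C,D}  = {C,D} ∪ {A,B}
  {A,C,D,F}  = complement {B,E}
  — 64 sets.
Pass 6 adds nothing — fixpoint reached.

Hence σ(𝒜) has 64 members: { {}, {A}, {B}, {C}, {D}, {E}, {F}, {A,B}, {A,C}, {A,D}, {A,E}, {A,F}, {B,C}, {B,D}, {B,E}, {B,F}, {C,D}, {C,E}, {C,F}, {D,E}, {D,F}, {E,F}, {A,B,C}, {A,B,D}, {A,B,E}, {A,B,F}, {A,C,D}, {A,C,E}, {A,C,F}, {A,D,E}, {A,D,F}, {A,E,F}, {B,C,D}, {B,C,E}, {B,C,F}, {B,D,E}, {B,D,F}, {B,E,F}, {C,D,E}, {C,D,F}, {C,E,F}, {D,E,F}, {A,B,C,D}, {A,B,C,E}, {A,B,C,F}, {A,B,D,E}, {A,B,D,F}, {A,B,E,F}, {A,C,D,E}, {A,C,D,F}, {A,C,E,F}, {A,D,E,F}, {B,C,D,E}, {B,C,D,F}, {B,C,E,F}, {B,D,E,F}, {C,D,E,F}, {A,B,C,D,E}, {A,B,C,D,F}, {A,B,C,E,F}, {A,B,D,E,F}, {A,C,D,E,F}, {B,C,D,E,F}, X }.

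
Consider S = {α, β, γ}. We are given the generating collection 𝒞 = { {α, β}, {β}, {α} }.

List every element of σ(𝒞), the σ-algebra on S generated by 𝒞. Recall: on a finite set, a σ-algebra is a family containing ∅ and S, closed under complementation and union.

Take S₀ = 𝒞 ∪ {∅, S} = { {}, {α}, {β}, {α, β}, S }.
Step 1. New:
  {γ}  = complement {α, β}
  {α, γ}  = complement {β}
  {β, γ}  = complement {α}
  [8 total]
Step 2: closed — nothing new.

|σ(𝒞)| = 8.  σ(𝒞) = { {}, {α}, {β}, {γ}, {α, β}, {α, γ}, {β, γ}, S }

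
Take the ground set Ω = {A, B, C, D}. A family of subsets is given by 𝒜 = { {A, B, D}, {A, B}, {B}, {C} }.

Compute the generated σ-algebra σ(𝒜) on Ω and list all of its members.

Initial family (6 sets): { {}, {B}, {C}, {A, B}, {A, B, D}, Ω }.
Round 1 adds 4:
  {B, C}  = {C} ∪ {B}
  {C, D}  = complement {A, B}
  {A, B, C}  = {C} ∪ {A, B}
  {A, C, D}  = complement {B}
  (now 10)
Round 2: +3 →
  {D}  = complement {A, B, C}
  {A, D}  = complement {B, C}
  {B, C, D}  = {C, D} ∪ {B}
  (now 13)
Round 3 adds 2:
  {A}  = complement {B, C, D}
  {B, D}  = {D} ∪ {B}
  (now 15)
Round 4 (1 new):
  {A, C}  = complement {B, D}
  (now 16)
Round 5: no new sets; the family is a σ-algebra.

σ(𝒜) = { {}, {A}, {B}, {C}, {D}, {A, B}, {A, C}, {A, D}, {B, C}, {B, D}, {C, D}, {A, B, C}, {A, B, D}, {A, C, D}, {B, C, D}, Ω }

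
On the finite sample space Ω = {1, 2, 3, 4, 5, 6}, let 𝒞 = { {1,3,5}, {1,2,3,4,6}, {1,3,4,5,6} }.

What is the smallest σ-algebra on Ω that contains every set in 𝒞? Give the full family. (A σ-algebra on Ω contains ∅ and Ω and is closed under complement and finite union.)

Begin from { ∅, {1,3,5}, {1,2,3,4,6}, {1,3,4,5,6}, Ω } (that is, 𝒞 plus ∅ and Ω).
Step 1 (3 new):
  {2}  = ᶜ of {1,3,4,5,6}
  {5}  = ᶜ of {1,2,3,4,6}
  {2,4,6}  = ᶜ of {1,3,5}
  |family| = 8
Step 2: +3 →
  {2,5}  = {2} ∪ {5}
  {1,2,3,5}  = {1,3,5} ∪ {2}
  {2,4,5,6}  = {2,4,6} ∪ {5}
  |family| = 11
Step 3 adds 3:
  {1,3}  = ᶜ of {2,4,5,6}
  {4,6}  = ᶜ of {1,2,3,5}
  {1,3,4,6}  = ᶜ of {2,5}
  |family| = 14
Step 4: 2 new —
  {1,2,3}  = {1,3} ∪ {2}
  {4,5,6}  = {4,6} ∪ {5}
  |family| = 16
After Step 5 the family is unchanged; done.

Hence σ(𝒞) has 16 members: { ∅, {2}, {5}, {1,3}, {2,5}, {4,6}, {1,2,3}, {1,3,5}, {2,4,6}, {4,5,6}, {1,2,3,5}, {1,3,4,6}, {2,4,5,6}, {1,2,3,4,6}, {1,3,4,5,6}, Ω }.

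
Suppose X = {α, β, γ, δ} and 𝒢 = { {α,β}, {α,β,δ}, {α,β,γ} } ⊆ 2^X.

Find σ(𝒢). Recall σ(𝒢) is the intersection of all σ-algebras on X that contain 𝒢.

Answer: σ(𝒢) = { {}, {γ}, {δ}, {α,β}, {γ,δ}, {α,β,γ}, {α,β,δ}, X }

Working:
Initial family (5 sets): { {}, {α,β}, {α,β,γ}, {α,β,δ}, X }.
Pass 1: 3 new —
  {γ}  = complement {α,β,δ}
  {δ}  = complement {α,β,γ}
  {γ,δ}  = complement {α,β}
  [8 total]
Pass 2: no new sets; the family is a σ-algebra.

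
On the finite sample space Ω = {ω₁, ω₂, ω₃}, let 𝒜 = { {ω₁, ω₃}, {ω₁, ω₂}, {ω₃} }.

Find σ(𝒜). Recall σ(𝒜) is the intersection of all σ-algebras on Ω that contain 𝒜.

σ(𝒜) (8 sets): { ∅, {ω₁}, {ω₂}, {ω₃}, {ω₁, ω₂}, {ω₁, ω₃}, {ω₂, ω₃}, Ω }

Derivation:
Initial family (5 sets): { ∅, {ω₃}, {ω₁, ω₂}, {ω₁, ω₃}, Ω }.
Step 1 (1 new):
  {ω₂}  = complement {ω₁, ω₃}
  [6 total]
Step 2 (1 new):
  {ω₂, ω₃}  = {ω₃} ∪ {ω₂}
  [7 total]
Step 3 adds 1:
  {ω₁}  = complement {ω₂, ω₃}
  [8 total]
Step 4: already closed under ᶜ and ∪.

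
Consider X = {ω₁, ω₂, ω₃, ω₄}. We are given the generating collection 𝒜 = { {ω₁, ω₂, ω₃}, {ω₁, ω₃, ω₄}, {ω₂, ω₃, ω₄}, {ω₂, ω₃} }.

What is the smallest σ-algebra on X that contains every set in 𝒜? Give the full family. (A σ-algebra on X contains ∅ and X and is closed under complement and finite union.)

Seed the family with 𝒜 together with ∅ and X: { {}, {ω₂, ω₃}, {ω₁, ω₂, ω₃}, {ω₁, ω₃, ω₄}, {ω₂, ω₃, ω₄}, X }.
Pass 1: 4 new —
  {ω₁}  = ᶜ of {ω₂, ω₃, ω₄}
  {ω₂}  = ᶜ of {ω₁, ω₃, ω₄}
  {ω₄}  = ᶜ of {ω₁, ω₂, ω₃}
  {ω₁, ω₄}  = ᶜ of {ω₂, ω₃}
  (now 10)
Pass 2. New:
  {ω₁, ω₂}  = {ω₂} ∪ {ω₁}
  {ω₂, ω₄}  = {ω₂} ∪ {ω₄}
  {ω₁, ω₂, ω₄}  = {ω₂} ∪ {ω₁, ω₄}
  (now 13)
Pass 3: +3 →
  {ω₃}  = ᶜ of {ω₁, ω₂, ω₄}
  {ω₁, ω₃}  = ᶜ of {ω₂, ω₄}
  {ω₃, ω₄}  = ᶜ of {ω₁, ω₂}
  (now 16)
Pass 4: stable.

Therefore σ(𝒜) = { {}, {ω₁}, {ω₂}, {ω₃}, {ω₄}, {ω₁, ω₂}, {ω₁, ω₃}, {ω₁, ω₄}, {ω₂, ω₃}, {ω₂, ω₄}, {ω₃, ω₄}, {ω₁, ω₂, ω₃}, {ω₁, ω₂, ω₄}, {ω₁, ω₃, ω₄}, {ω₂, ω₃, ω₄}, X } (|σ(𝒜)| = 16).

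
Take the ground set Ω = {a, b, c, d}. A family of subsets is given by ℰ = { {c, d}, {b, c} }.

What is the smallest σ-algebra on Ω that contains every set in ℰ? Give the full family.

Start: ℰ ∪ {∅, Ω} = { {}, {b, c}, {c, d}, Ω }.
Pass 1 adds 3:
  {a, b}  = {c, d}ᶜ
  {a, d}  = {b, c}ᶜ
  {b, c, d}  = {c, d} ∪ {b, c}
Pass 2 (4 new):
  {a}  = {b, c, d}ᶜ
  {a, b, c}  = {b, c} ∪ {a, b}
  {a, b, d}  = {a, d} ∪ {a, b}
  {a, c, d}  = {c, d} ∪ {a, d}
Pass 3 (3 new):
  {b}  = {a, c, d}ᶜ
  {c}  = {a, b, d}ᶜ
  {d}  = {a, b, c}ᶜ
Pass 4 (2 new):
  {a, c}  = {c} ∪ {a}
  {b, d}  = {d} ∪ {b}
Pass 5 adds nothing — fixpoint reached.

|σ(ℰ)| = 16.  σ(ℰ) = { {}, {a}, {b}, {c}, {d}, {a, b}, {a, c}, {a, d}, {b, c}, {b, d}, {c, d}, {a, b, c}, {a, b, d}, {a, c, d}, {b, c, d}, Ω }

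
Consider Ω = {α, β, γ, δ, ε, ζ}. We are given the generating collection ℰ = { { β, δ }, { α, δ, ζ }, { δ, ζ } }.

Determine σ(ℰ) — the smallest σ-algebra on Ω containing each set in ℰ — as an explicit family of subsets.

Start: ℰ ∪ {∅, Ω} = { {  }, { β, δ }, { δ, ζ }, { α, δ, ζ }, Ω }.
Iteration 1: +5 →
  { β, γ, ε }  = Ω∖{ α, δ, ζ }
  { β, δ, ζ }  = { δ, ζ } ∪ { β, δ }
  { α, β, γ, ε }  = Ω∖{ δ, ζ }
  { α, β, δ, ζ }  = { α, δ, ζ } ∪ { β, δ }
  { α, γ, ε, ζ }  = Ω∖{ β, δ }
Iteration 2. New:
  { γ, ε }  = Ω∖{ α, β, δ, ζ }
  { α, γ, ε }  = Ω∖{ β, δ, ζ }
  { β, γ, δ, ε }  = { β, γ, ε } ∪ { β, δ }
  { α, β, γ, δ, ε }  = { α, β, γ, ε } ∪ { β, δ }
  { α, β, γ, ε, ζ }  = { α, γ, ε, ζ } ∪ { β, γ, ε }
  { α, γ, δ, ε, ζ }  = { α, γ, ε, ζ } ∪ { α, δ, ζ }
  { β, γ, δ, ε, ζ }  = { β, δ, ζ } ∪ { β, γ, ε }
Iteration 3 (6 new):
  { α }  = Ω∖{ β, γ, δ, ε, ζ }
  { β }  = Ω∖{ α, γ, δ, ε, ζ }
  { δ }  = Ω∖{ α, β, γ, ε, ζ }
  { ζ }  = Ω∖{ α, β, γ, δ, ε }
  { α, ζ }  = Ω∖{ β, γ, δ, ε }
  { γ, δ, ε, ζ }  = { γ, ε } ∪ { δ, ζ }
Iteration 4 (9 new):
  { α, β }  = Ω∖{ γ, δ, ε, ζ }
  { α, δ }  = { α } ∪ { δ }
  { β, ζ }  = { β } ∪ { ζ }
  { α, β, δ }  = { α } ∪ { β, δ }
  { α, β, ζ }  = { α, ζ } ∪ { β }
  { γ, δ, ε }  = { γ, ε } ∪ { δ }
  { γ, ε, ζ }  = { ζ } ∪ { γ, ε }
  { α, γ, δ, ε }  = { α, γ, ε } ∪ { δ }
  { β, γ, ε, ζ }  = { ζ } ∪ { β, γ, ε }
Iteration 5: stable.

Therefore σ(ℰ) = { {  }, { α }, { β }, { δ }, { ζ }, { α, β }, { α, δ }, { α, ζ }, { β, δ }, { β, ζ }, { γ, ε }, { δ, ζ }, { α, β, δ }, { α, β, ζ }, { α, γ, ε }, { α, δ, ζ }, { β, γ, ε }, { β, δ, ζ }, { γ, δ, ε }, { γ, ε, ζ }, { α, β, γ, ε }, { α, β, δ, ζ }, { α, γ, δ, ε }, { α, γ, ε, ζ }, { β, γ, δ, ε }, { β, γ, ε, ζ }, { γ, δ, ε, ζ }, { α, β, γ, δ, ε }, { α, β, γ, ε, ζ }, { α, γ, δ, ε, ζ }, { β, γ, δ, ε, ζ }, Ω } (|σ(ℰ)| = 32).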